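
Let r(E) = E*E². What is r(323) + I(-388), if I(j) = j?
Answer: 33697879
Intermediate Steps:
r(E) = E³
r(323) + I(-388) = 323³ - 388 = 33698267 - 388 = 33697879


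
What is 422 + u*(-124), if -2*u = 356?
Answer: 22494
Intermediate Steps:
u = -178 (u = -½*356 = -178)
422 + u*(-124) = 422 - 178*(-124) = 422 + 22072 = 22494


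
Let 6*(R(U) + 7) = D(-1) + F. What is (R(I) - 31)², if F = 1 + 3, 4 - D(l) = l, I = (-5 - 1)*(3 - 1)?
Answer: 5329/4 ≈ 1332.3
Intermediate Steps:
I = -12 (I = -6*2 = -12)
D(l) = 4 - l
F = 4
R(U) = -11/2 (R(U) = -7 + ((4 - 1*(-1)) + 4)/6 = -7 + ((4 + 1) + 4)/6 = -7 + (5 + 4)/6 = -7 + (⅙)*9 = -7 + 3/2 = -11/2)
(R(I) - 31)² = (-11/2 - 31)² = (-73/2)² = 5329/4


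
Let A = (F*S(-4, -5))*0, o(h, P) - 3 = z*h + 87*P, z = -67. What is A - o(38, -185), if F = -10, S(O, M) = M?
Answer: 18638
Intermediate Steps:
o(h, P) = 3 - 67*h + 87*P (o(h, P) = 3 + (-67*h + 87*P) = 3 - 67*h + 87*P)
A = 0 (A = -10*(-5)*0 = 50*0 = 0)
A - o(38, -185) = 0 - (3 - 67*38 + 87*(-185)) = 0 - (3 - 2546 - 16095) = 0 - 1*(-18638) = 0 + 18638 = 18638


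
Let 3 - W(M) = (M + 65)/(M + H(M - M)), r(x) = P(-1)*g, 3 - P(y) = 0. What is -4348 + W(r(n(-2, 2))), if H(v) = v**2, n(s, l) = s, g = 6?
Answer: -78293/18 ≈ -4349.6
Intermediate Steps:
P(y) = 3 (P(y) = 3 - 1*0 = 3 + 0 = 3)
r(x) = 18 (r(x) = 3*6 = 18)
W(M) = 3 - (65 + M)/M (W(M) = 3 - (M + 65)/(M + (M - M)**2) = 3 - (65 + M)/(M + 0**2) = 3 - (65 + M)/(M + 0) = 3 - (65 + M)/M)
-4348 + W(r(n(-2, 2))) = -4348 + (2 - 65/18) = -4348 - 29/18 = -78293/18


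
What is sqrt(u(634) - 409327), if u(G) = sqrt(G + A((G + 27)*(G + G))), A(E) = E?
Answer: sqrt(-409327 + 21*sqrt(1902)) ≈ 639.07*I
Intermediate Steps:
u(G) = sqrt(G + 2*G*(27 + G)) (u(G) = sqrt(G + (G + 27)*(G + G)) = sqrt(G + (27 + G)*(2*G)) = sqrt(G + 2*G*(27 + G)))
sqrt(u(634) - 409327) = sqrt(sqrt(634*(55 + 2*634)) - 409327) = sqrt(sqrt(634*(55 + 1268)) - 409327) = sqrt(sqrt(634*1323) - 409327) = sqrt(sqrt(838782) - 409327) = sqrt(21*sqrt(1902) - 409327) = sqrt(-409327 + 21*sqrt(1902))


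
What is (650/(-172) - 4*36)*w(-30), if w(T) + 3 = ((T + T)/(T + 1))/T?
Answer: 1131101/2494 ≈ 453.53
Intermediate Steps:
w(T) = -3 + 2/(1 + T) (w(T) = -3 + ((T + T)/(T + 1))/T = -3 + ((2*T)/(1 + T))/T = -3 + (2*T/(1 + T))/T = -3 + 2/(1 + T))
(650/(-172) - 4*36)*w(-30) = (650/(-172) - 4*36)*((-1 - 3*(-30))/(1 - 30)) = (650*(-1/172) - 144)*((-1 + 90)/(-29)) = (-325/86 - 144)*(-1/29*89) = -12709/86*(-89/29) = 1131101/2494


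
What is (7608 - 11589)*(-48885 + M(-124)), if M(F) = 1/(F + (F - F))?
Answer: 24131790921/124 ≈ 1.9461e+8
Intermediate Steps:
M(F) = 1/F (M(F) = 1/(F + 0) = 1/F)
(7608 - 11589)*(-48885 + M(-124)) = (7608 - 11589)*(-48885 + 1/(-124)) = -3981*(-48885 - 1/124) = -3981*(-6061741/124) = 24131790921/124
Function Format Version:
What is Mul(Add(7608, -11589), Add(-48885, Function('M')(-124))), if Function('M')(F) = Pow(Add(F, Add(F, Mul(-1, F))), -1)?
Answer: Rational(24131790921, 124) ≈ 1.9461e+8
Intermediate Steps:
Function('M')(F) = Pow(F, -1) (Function('M')(F) = Pow(Add(F, 0), -1) = Pow(F, -1))
Mul(Add(7608, -11589), Add(-48885, Function('M')(-124))) = Mul(Add(7608, -11589), Add(-48885, Pow(-124, -1))) = Mul(-3981, Add(-48885, Rational(-1, 124))) = Mul(-3981, Rational(-6061741, 124)) = Rational(24131790921, 124)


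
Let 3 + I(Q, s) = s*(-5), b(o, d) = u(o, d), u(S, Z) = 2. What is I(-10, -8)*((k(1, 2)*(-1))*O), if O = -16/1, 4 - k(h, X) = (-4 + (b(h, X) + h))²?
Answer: 1776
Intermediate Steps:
b(o, d) = 2
k(h, X) = 4 - (-2 + h)² (k(h, X) = 4 - (-4 + (2 + h))² = 4 - (-2 + h)²)
I(Q, s) = -3 - 5*s (I(Q, s) = -3 + s*(-5) = -3 - 5*s)
O = -16 (O = -16*1 = -16)
I(-10, -8)*((k(1, 2)*(-1))*O) = (-3 - 5*(-8))*(((1*(4 - 1*1))*(-1))*(-16)) = (-3 + 40)*(((1*(4 - 1))*(-1))*(-16)) = 37*(((1*3)*(-1))*(-16)) = 37*((3*(-1))*(-16)) = 37*(-3*(-16)) = 37*48 = 1776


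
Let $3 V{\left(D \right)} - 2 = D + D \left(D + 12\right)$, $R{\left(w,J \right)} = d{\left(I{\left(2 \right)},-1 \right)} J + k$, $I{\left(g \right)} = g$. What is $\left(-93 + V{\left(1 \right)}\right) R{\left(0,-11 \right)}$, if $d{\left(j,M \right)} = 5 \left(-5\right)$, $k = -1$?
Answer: $- \frac{72062}{3} \approx -24021.0$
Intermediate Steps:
$d{\left(j,M \right)} = -25$
$R{\left(w,J \right)} = -1 - 25 J$ ($R{\left(w,J \right)} = - 25 J - 1 = -1 - 25 J$)
$V{\left(D \right)} = \frac{2}{3} + \frac{D}{3} + \frac{D \left(12 + D\right)}{3}$ ($V{\left(D \right)} = \frac{2}{3} + \frac{D + D \left(D + 12\right)}{3} = \frac{2}{3} + \frac{D + D \left(12 + D\right)}{3} = \frac{2}{3} + \left(\frac{D}{3} + \frac{D \left(12 + D\right)}{3}\right) = \frac{2}{3} + \frac{D}{3} + \frac{D \left(12 + D\right)}{3}$)
$\left(-93 + V{\left(1 \right)}\right) R{\left(0,-11 \right)} = \left(-93 + \left(\frac{2}{3} + \frac{1^{2}}{3} + \frac{13}{3} \cdot 1\right)\right) \left(-1 - -275\right) = \left(-93 + \left(\frac{2}{3} + \frac{1}{3} \cdot 1 + \frac{13}{3}\right)\right) \left(-1 + 275\right) = \left(-93 + \left(\frac{2}{3} + \frac{1}{3} + \frac{13}{3}\right)\right) 274 = \left(-93 + \frac{16}{3}\right) 274 = \left(- \frac{263}{3}\right) 274 = - \frac{72062}{3}$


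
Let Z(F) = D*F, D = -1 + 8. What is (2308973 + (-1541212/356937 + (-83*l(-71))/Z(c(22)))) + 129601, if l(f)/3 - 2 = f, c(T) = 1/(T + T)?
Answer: 908963106950/356937 ≈ 2.5466e+6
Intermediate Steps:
c(T) = 1/(2*T)
D = 7
l(f) = 6 + 3*f
Z(F) = 7*F
(2308973 + (-1541212/356937 + (-83*l(-71))/Z(c(22)))) + 129601 = (2308973 + (-1541212/356937 + (-83*(6 + 3*(-71)))/((7*((½)/22))))) + 129601 = (2308973 + (-1541212*1/356937 + (-83*(6 - 213))/((7*((½)*(1/22)))))) + 129601 = (2308973 + (-1541212/356937 + (-83*(-207))/((7*(1/44))))) + 129601 = (2308973 + (-1541212/356937 + 17181/(7/44))) + 129601 = (2308973 + (-1541212/356937 + 17181*(44/7))) + 129601 = (2308973 + (-1541212/356937 + 755964/7)) + 129601 = (2308973 + 38545819112/356937) + 129601 = 862703714813/356937 + 129601 = 908963106950/356937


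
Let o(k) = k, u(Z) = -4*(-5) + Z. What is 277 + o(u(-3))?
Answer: 294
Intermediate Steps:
u(Z) = 20 + Z
277 + o(u(-3)) = 277 + (20 - 3) = 277 + 17 = 294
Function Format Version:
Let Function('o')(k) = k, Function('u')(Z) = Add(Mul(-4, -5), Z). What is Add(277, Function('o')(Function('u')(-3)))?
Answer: 294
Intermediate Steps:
Function('u')(Z) = Add(20, Z)
Add(277, Function('o')(Function('u')(-3))) = Add(277, Add(20, -3)) = Add(277, 17) = 294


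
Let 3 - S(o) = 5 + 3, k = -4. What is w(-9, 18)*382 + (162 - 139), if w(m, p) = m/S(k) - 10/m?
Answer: 51077/45 ≈ 1135.0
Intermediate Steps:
S(o) = -5 (S(o) = 3 - (5 + 3) = 3 - 1*8 = 3 - 8 = -5)
w(m, p) = -10/m - m/5 (w(m, p) = m/(-5) - 10/m = m*(-⅕) - 10/m = -m/5 - 10/m = -10/m - m/5)
w(-9, 18)*382 + (162 - 139) = (-10/(-9) - ⅕*(-9))*382 + (162 - 139) = (-10*(-⅑) + 9/5)*382 + 23 = (10/9 + 9/5)*382 + 23 = (131/45)*382 + 23 = 50042/45 + 23 = 51077/45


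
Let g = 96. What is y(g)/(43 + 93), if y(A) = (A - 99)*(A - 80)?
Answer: -6/17 ≈ -0.35294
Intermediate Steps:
y(A) = (-99 + A)*(-80 + A)
y(g)/(43 + 93) = (7920 + 96² - 179*96)/(43 + 93) = (7920 + 9216 - 17184)/136 = (1/136)*(-48) = -6/17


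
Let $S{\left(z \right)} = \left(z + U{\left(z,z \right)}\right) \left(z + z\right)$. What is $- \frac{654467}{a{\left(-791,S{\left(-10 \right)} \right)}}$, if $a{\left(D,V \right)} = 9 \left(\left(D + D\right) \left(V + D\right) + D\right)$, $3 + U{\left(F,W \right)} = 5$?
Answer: $- \frac{654467}{8977059} \approx -0.072904$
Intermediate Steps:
$U{\left(F,W \right)} = 2$ ($U{\left(F,W \right)} = -3 + 5 = 2$)
$S{\left(z \right)} = 2 z \left(2 + z\right)$ ($S{\left(z \right)} = \left(z + 2\right) \left(z + z\right) = \left(2 + z\right) 2 z = 2 z \left(2 + z\right)$)
$a{\left(D,V \right)} = 9 D + 18 D \left(D + V\right)$ ($a{\left(D,V \right)} = 9 \left(2 D \left(D + V\right) + D\right) = 9 \left(D + 2 D \left(D + V\right)\right) = 9 D + 18 D \left(D + V\right)$)
$- \frac{654467}{a{\left(-791,S{\left(-10 \right)} \right)}} = - \frac{654467}{9 \left(-791\right) \left(1 + 2 \left(-791\right) + 2 \cdot 2 \left(-10\right) \left(2 - 10\right)\right)} = - \frac{654467}{9 \left(-791\right) \left(1 - 1582 + 2 \cdot 2 \left(-10\right) \left(-8\right)\right)} = - \frac{654467}{9 \left(-791\right) \left(1 - 1582 + 2 \cdot 160\right)} = - \frac{654467}{9 \left(-791\right) \left(1 - 1582 + 320\right)} = - \frac{654467}{9 \left(-791\right) \left(-1261\right)} = - \frac{654467}{8977059}$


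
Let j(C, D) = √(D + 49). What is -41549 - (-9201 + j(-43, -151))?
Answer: -32348 - I*√102 ≈ -32348.0 - 10.1*I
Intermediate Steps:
j(C, D) = √(49 + D)
-41549 - (-9201 + j(-43, -151)) = -41549 - (-9201 + √(49 - 151)) = -41549 - (-9201 + √(-102)) = -41549 - (-9201 + I*√102) = -41549 + (9201 - I*√102) = -32348 - I*√102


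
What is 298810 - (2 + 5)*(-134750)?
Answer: 1242060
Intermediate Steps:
298810 - (2 + 5)*(-134750) = 298810 - 7*(-134750) = 298810 - 1*(-943250) = 298810 + 943250 = 1242060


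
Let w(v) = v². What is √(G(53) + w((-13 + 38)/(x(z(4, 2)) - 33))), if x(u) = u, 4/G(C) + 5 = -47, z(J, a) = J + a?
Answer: 86*√13/351 ≈ 0.88341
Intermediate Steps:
G(C) = -1/13 (G(C) = 4/(-5 - 47) = 4/(-52) = 4*(-1/52) = -1/13)
√(G(53) + w((-13 + 38)/(x(z(4, 2)) - 33))) = √(-1/13 + ((-13 + 38)/((4 + 2) - 33))²) = √(-1/13 + (25/(6 - 33))²) = √(-1/13 + (25/(-27))²) = √(-1/13 + (25*(-1/27))²) = √(-1/13 + (-25/27)²) = √(-1/13 + 625/729) = √(7396/9477) = 86*√13/351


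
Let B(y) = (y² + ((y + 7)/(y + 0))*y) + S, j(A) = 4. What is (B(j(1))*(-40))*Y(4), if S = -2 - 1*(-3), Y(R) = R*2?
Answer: -8960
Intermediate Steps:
Y(R) = 2*R
S = 1 (S = -2 + 3 = 1)
B(y) = 8 + y + y² (B(y) = (y² + ((y + 7)/(y + 0))*y) + 1 = (y² + ((7 + y)/y)*y) + 1 = (y² + (7 + y)) + 1 = (7 + y + y²) + 1 = 8 + y + y²)
(B(j(1))*(-40))*Y(4) = ((8 + 4 + 4²)*(-40))*(2*4) = ((8 + 4 + 16)*(-40))*8 = (28*(-40))*8 = -1120*8 = -8960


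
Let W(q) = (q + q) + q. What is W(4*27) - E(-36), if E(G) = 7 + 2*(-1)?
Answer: 319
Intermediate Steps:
W(q) = 3*q (W(q) = 2*q + q = 3*q)
E(G) = 5 (E(G) = 7 - 2 = 5)
W(4*27) - E(-36) = 3*(4*27) - 1*5 = 3*108 - 5 = 324 - 5 = 319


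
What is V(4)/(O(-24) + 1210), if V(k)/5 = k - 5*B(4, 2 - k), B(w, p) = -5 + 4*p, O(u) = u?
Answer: 345/1186 ≈ 0.29089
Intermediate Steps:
V(k) = -75 + 105*k (V(k) = 5*(k - 5*(-5 + 4*(2 - k))) = 5*(k - 5*(-5 + (8 - 4*k))) = 5*(k - 5*(3 - 4*k)) = 5*(k + (-15 + 20*k)) = 5*(-15 + 21*k) = -75 + 105*k)
V(4)/(O(-24) + 1210) = (-75 + 105*4)/(-24 + 1210) = (-75 + 420)/1186 = 345*(1/1186) = 345/1186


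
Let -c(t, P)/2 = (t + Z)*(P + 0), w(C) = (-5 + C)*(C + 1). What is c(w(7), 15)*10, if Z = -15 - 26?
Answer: 7500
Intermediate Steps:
Z = -41
w(C) = (1 + C)*(-5 + C) (w(C) = (-5 + C)*(1 + C) = (1 + C)*(-5 + C))
c(t, P) = -2*P*(-41 + t) (c(t, P) = -2*(t - 41)*(P + 0) = -2*(-41 + t)*P = -2*P*(-41 + t))
c(w(7), 15)*10 = (2*15*(41 - (-5 + 7**2 - 4*7)))*10 = (2*15*(41 - (-5 + 49 - 28)))*10 = (2*15*(41 - 1*16))*10 = (2*15*(41 - 16))*10 = (2*15*25)*10 = 750*10 = 7500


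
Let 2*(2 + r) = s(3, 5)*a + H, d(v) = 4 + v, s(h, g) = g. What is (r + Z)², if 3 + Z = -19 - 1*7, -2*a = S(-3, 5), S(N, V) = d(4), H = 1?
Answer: 6561/4 ≈ 1640.3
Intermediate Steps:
S(N, V) = 8 (S(N, V) = 4 + 4 = 8)
a = -4 (a = -½*8 = -4)
r = -23/2 (r = -2 + (5*(-4) + 1)/2 = -2 + (-20 + 1)/2 = -2 + (½)*(-19) = -2 - 19/2 = -23/2 ≈ -11.500)
Z = -29 (Z = -3 + (-19 - 1*7) = -3 + (-19 - 7) = -3 - 26 = -29)
(r + Z)² = (-23/2 - 29)² = (-81/2)² = 6561/4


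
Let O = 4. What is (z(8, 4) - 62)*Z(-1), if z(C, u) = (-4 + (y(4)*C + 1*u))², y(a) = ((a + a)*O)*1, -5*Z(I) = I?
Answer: 65474/5 ≈ 13095.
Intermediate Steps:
Z(I) = -I/5
y(a) = 8*a (y(a) = ((a + a)*4)*1 = ((2*a)*4)*1 = (8*a)*1 = 8*a)
z(C, u) = (-4 + u + 32*C)² (z(C, u) = (-4 + ((8*4)*C + 1*u))² = (-4 + (32*C + u))² = (-4 + (u + 32*C))² = (-4 + u + 32*C)²)
(z(8, 4) - 62)*Z(-1) = ((-4 + 4 + 32*8)² - 62)*(-⅕*(-1)) = ((-4 + 4 + 256)² - 62)*(⅕) = (256² - 62)*(⅕) = (65536 - 62)*(⅕) = 65474*(⅕) = 65474/5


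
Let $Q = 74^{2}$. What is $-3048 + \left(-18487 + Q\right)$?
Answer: $-16059$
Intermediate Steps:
$Q = 5476$
$-3048 + \left(-18487 + Q\right) = -3048 + \left(-18487 + 5476\right) = -3048 - 13011 = -16059$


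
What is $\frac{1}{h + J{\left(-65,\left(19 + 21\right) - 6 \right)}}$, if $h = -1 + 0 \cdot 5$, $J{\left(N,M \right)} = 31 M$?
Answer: $\frac{1}{1053} \approx 0.00094967$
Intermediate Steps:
$h = -1$ ($h = -1 + 0 = -1$)
$\frac{1}{h + J{\left(-65,\left(19 + 21\right) - 6 \right)}} = \frac{1}{-1 + 31 \left(\left(19 + 21\right) - 6\right)} = \frac{1}{-1 + 31 \left(40 - 6\right)} = \frac{1}{-1 + 31 \cdot 34} = \frac{1}{-1 + 1054} = \frac{1}{1053}$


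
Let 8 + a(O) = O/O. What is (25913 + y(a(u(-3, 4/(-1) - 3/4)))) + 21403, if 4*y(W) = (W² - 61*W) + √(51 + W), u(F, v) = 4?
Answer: 47435 + √11/2 ≈ 47437.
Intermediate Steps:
a(O) = -7 (a(O) = -8 + O/O = -8 + 1 = -7)
y(W) = -61*W/4 + W²/4 + √(51 + W)/4 (y(W) = ((W² - 61*W) + √(51 + W))/4 = (W² + √(51 + W) - 61*W)/4 = -61*W/4 + W²/4 + √(51 + W)/4)
(25913 + y(a(u(-3, 4/(-1) - 3/4)))) + 21403 = (25913 + (-61/4*(-7) + (¼)*(-7)² + √(51 - 7)/4)) + 21403 = (25913 + (427/4 + (¼)*49 + √44/4)) + 21403 = (25913 + (427/4 + 49/4 + (2*√11)/4)) + 21403 = (25913 + (427/4 + 49/4 + √11/2)) + 21403 = (25913 + (119 + √11/2)) + 21403 = (26032 + √11/2) + 21403 = 47435 + √11/2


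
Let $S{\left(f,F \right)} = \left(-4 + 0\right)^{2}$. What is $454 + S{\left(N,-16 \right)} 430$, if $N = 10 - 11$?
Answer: $7334$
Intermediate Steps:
$N = -1$
$S{\left(f,F \right)} = 16$ ($S{\left(f,F \right)} = \left(-4\right)^{2} = 16$)
$454 + S{\left(N,-16 \right)} 430 = 454 + 16 \cdot 430 = 454 + 6880 = 7334$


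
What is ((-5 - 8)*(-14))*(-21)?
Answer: -3822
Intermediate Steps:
((-5 - 8)*(-14))*(-21) = -13*(-14)*(-21) = 182*(-21) = -3822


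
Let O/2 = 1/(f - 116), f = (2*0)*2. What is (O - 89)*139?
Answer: -717657/58 ≈ -12373.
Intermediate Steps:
f = 0 (f = 0*2 = 0)
O = -1/58 (O = 2/(0 - 116) = 2/(-116) = 2*(-1/116) = -1/58 ≈ -0.017241)
(O - 89)*139 = (-1/58 - 89)*139 = -5163/58*139 = -717657/58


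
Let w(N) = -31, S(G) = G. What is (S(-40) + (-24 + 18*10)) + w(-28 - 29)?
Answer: 85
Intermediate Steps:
(S(-40) + (-24 + 18*10)) + w(-28 - 29) = (-40 + (-24 + 18*10)) - 31 = (-40 + (-24 + 180)) - 31 = (-40 + 156) - 31 = 116 - 31 = 85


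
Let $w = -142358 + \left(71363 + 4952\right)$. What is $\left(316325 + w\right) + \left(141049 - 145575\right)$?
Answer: $245756$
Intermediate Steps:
$w = -66043$ ($w = -142358 + 76315 = -66043$)
$\left(316325 + w\right) + \left(141049 - 145575\right) = \left(316325 - 66043\right) + \left(141049 - 145575\right) = 250282 - 4526 = 245756$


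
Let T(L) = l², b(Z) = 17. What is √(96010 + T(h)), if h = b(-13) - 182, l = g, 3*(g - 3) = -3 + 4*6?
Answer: √96110 ≈ 310.02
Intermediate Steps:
g = 10 (g = 3 + (-3 + 4*6)/3 = 3 + (-3 + 24)/3 = 3 + (⅓)*21 = 3 + 7 = 10)
l = 10
h = -165 (h = 17 - 182 = -165)
T(L) = 100 (T(L) = 10² = 100)
√(96010 + T(h)) = √(96010 + 100) = √96110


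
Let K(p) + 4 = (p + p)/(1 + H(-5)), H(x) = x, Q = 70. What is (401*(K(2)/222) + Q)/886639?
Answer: 13535/196833858 ≈ 6.8764e-5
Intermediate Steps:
K(p) = -4 - p/2 (K(p) = -4 + (p + p)/(1 - 5) = -4 + (2*p)/(-4) = -4 + (2*p)*(-1/4) = -4 - p/2)
(401*(K(2)/222) + Q)/886639 = (401*((-4 - 1/2*2)/222) + 70)/886639 = (401*((-4 - 1)*(1/222)) + 70)*(1/886639) = (401*(-5*1/222) + 70)*(1/886639) = (401*(-5/222) + 70)*(1/886639) = (-2005/222 + 70)*(1/886639) = (13535/222)*(1/886639) = 13535/196833858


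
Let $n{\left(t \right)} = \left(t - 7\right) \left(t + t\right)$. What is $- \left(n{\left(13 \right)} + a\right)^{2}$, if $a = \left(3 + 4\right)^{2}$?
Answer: $-42025$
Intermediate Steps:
$n{\left(t \right)} = 2 t \left(-7 + t\right)$ ($n{\left(t \right)} = \left(-7 + t\right) 2 t = 2 t \left(-7 + t\right)$)
$a = 49$ ($a = 7^{2} = 49$)
$- \left(n{\left(13 \right)} + a\right)^{2} = - \left(2 \cdot 13 \left(-7 + 13\right) + 49\right)^{2} = - \left(2 \cdot 13 \cdot 6 + 49\right)^{2} = - \left(156 + 49\right)^{2} = - 205^{2} = \left(-1\right) 42025 = -42025$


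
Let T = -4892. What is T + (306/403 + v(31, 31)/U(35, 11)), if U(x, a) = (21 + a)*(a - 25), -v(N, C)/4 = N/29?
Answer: -6402347667/1308944 ≈ -4891.2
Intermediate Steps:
v(N, C) = -4*N/29
U(x, a) = (-25 + a)*(21 + a) (U(x, a) = (21 + a)*(-25 + a) = (-25 + a)*(21 + a))
T + (306/403 + v(31, 31)/U(35, 11)) = -4892 + (306/403 + (-4/29*31)/(-525 + 11**2 - 4*11)) = -4892 + (306*(1/403) - 124/(29*(-525 + 121 - 44))) = -4892 + (306/403 - 124/29/(-448)) = -4892 + (306/403 - 124/29*(-1/448)) = -4892 + (306/403 + 31/3248) = -4892 + 1006381/1308944 = -6402347667/1308944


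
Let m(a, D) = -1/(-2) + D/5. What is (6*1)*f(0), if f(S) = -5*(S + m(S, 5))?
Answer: -45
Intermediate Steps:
m(a, D) = 1/2 + D/5 (m(a, D) = -1*(-1/2) + D*(1/5) = 1/2 + D/5)
f(S) = -15/2 - 5*S (f(S) = -5*(S + (1/2 + (1/5)*5)) = -5*(S + (1/2 + 1)) = -5*(S + 3/2) = -5*(3/2 + S) = -15/2 - 5*S)
(6*1)*f(0) = (6*1)*(-15/2 - 5*0) = 6*(-15/2 + 0) = 6*(-15/2) = -45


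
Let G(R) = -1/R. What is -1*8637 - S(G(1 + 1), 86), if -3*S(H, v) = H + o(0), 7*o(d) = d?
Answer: -51823/6 ≈ -8637.2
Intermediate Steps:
o(d) = d/7
S(H, v) = -H/3 (S(H, v) = -(H + (⅐)*0)/3 = -(H + 0)/3 = -H/3)
-1*8637 - S(G(1 + 1), 86) = -1*8637 - (-1)*(-1/(1 + 1))/3 = -8637 - (-1)*(-1/2)/3 = -8637 - (-1)*(-1*½)/3 = -8637 - (-1)*(-1)/(3*2) = -8637 - 1*⅙ = -8637 - ⅙ = -51823/6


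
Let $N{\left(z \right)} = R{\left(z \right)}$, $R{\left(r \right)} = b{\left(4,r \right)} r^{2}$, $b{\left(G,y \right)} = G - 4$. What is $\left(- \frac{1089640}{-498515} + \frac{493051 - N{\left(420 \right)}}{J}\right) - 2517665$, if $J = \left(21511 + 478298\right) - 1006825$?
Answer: $- \frac{127270462987701925}{50551016248} \approx -2.5177 \cdot 10^{6}$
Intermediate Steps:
$b{\left(G,y \right)} = -4 + G$
$R{\left(r \right)} = 0$ ($R{\left(r \right)} = \left(-4 + 4\right) r^{2} = 0 r^{2} = 0$)
$N{\left(z \right)} = 0$
$J = -507016$ ($J = 499809 - 1006825 = -507016$)
$\left(- \frac{1089640}{-498515} + \frac{493051 - N{\left(420 \right)}}{J}\right) - 2517665 = \left(- \frac{1089640}{-498515} + \frac{493051 - 0}{-507016}\right) - 2517665 = \left(\left(-1089640\right) \left(- \frac{1}{498515}\right) + \left(493051 + 0\right) \left(- \frac{1}{507016}\right)\right) - 2517665 = \left(\frac{217928}{99703} + 493051 \left(- \frac{1}{507016}\right)\right) - 2517665 = \left(\frac{217928}{99703} - \frac{493051}{507016}\right) - 2517665 = \frac{61334318995}{50551016248} - 2517665 = - \frac{127270462987701925}{50551016248}$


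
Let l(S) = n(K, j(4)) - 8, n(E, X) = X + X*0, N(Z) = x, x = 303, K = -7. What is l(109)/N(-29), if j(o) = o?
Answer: -4/303 ≈ -0.013201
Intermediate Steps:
N(Z) = 303
n(E, X) = X (n(E, X) = X + 0 = X)
l(S) = -4 (l(S) = 4 - 8 = -4)
l(109)/N(-29) = -4/303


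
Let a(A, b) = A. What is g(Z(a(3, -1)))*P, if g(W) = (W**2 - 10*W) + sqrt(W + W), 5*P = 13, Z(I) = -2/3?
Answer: 832/45 + 26*I*sqrt(3)/15 ≈ 18.489 + 3.0022*I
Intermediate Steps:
Z(I) = -2/3 (Z(I) = -2*1/3 = -2/3)
P = 13/5 (P = (1/5)*13 = 13/5 ≈ 2.6000)
g(W) = W**2 - 10*W + sqrt(2)*sqrt(W) (g(W) = (W**2 - 10*W) + sqrt(2*W) = (W**2 - 10*W) + sqrt(2)*sqrt(W) = W**2 - 10*W + sqrt(2)*sqrt(W))
g(Z(a(3, -1)))*P = ((-2/3)**2 - 10*(-2/3) + sqrt(2)*sqrt(-2/3))*(13/5) = (4/9 + 20/3 + sqrt(2)*(I*sqrt(6)/3))*(13/5) = (4/9 + 20/3 + 2*I*sqrt(3)/3)*(13/5) = (64/9 + 2*I*sqrt(3)/3)*(13/5) = 832/45 + 26*I*sqrt(3)/15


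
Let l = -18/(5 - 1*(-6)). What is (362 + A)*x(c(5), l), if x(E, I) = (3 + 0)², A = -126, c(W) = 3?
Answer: 2124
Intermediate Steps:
l = -18/11 (l = -18/(5 + 6) = -18/11 ≈ -1.6364)
x(E, I) = 9 (x(E, I) = 3² = 9)
(362 + A)*x(c(5), l) = (362 - 126)*9 = 236*9 = 2124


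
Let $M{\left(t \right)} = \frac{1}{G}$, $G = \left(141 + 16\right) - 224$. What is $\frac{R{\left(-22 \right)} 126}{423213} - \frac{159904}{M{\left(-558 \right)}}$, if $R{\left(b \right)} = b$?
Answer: $\frac{215910535772}{20153} \approx 1.0714 \cdot 10^{7}$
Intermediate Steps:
$G = -67$ ($G = 157 - 224 = -67$)
$M{\left(t \right)} = - \frac{1}{67}$ ($M{\left(t \right)} = \frac{1}{-67} = - \frac{1}{67}$)
$\frac{R{\left(-22 \right)} 126}{423213} - \frac{159904}{M{\left(-558 \right)}} = \frac{\left(-22\right) 126}{423213} - \frac{159904}{- \frac{1}{67}} = \left(-2772\right) \frac{1}{423213} - -10713568 = - \frac{132}{20153} + 10713568 = \frac{215910535772}{20153}$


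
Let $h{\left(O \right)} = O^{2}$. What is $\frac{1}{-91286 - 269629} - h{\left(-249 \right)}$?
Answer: $- \frac{22377090916}{360915} \approx -62001.0$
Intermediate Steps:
$\frac{1}{-91286 - 269629} - h{\left(-249 \right)} = \frac{1}{-91286 - 269629} - \left(-249\right)^{2} = \frac{1}{-360915} - 62001 = - \frac{1}{360915} - 62001 = - \frac{22377090916}{360915}$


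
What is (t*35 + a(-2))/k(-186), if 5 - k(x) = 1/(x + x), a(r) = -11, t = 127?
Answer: 1649448/1861 ≈ 886.32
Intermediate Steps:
k(x) = 5 - 1/(2*x) (k(x) = 5 - 1/(x + x) = 5 - 1/(2*x))
(t*35 + a(-2))/k(-186) = (127*35 - 11)/(5 - ½/(-186)) = (4445 - 11)/(5 - ½*(-1/186)) = 4434/(5 + 1/372) = 4434/(1861/372) = 4434*(372/1861) = 1649448/1861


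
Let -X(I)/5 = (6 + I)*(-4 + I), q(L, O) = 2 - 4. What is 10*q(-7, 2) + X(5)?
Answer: -75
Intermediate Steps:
q(L, O) = -2
X(I) = -5*(-4 + I)*(6 + I) (X(I) = -5*(6 + I)*(-4 + I) = -5*(-4 + I)*(6 + I))
10*q(-7, 2) + X(5) = 10*(-2) + (120 - 10*5 - 5*5²) = -20 + (120 - 50 - 5*25) = -20 + (120 - 50 - 125) = -20 - 55 = -75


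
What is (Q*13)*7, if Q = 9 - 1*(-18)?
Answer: 2457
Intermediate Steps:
Q = 27 (Q = 9 + 18 = 27)
(Q*13)*7 = (27*13)*7 = 351*7 = 2457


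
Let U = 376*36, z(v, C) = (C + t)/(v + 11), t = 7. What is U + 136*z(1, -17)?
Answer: 40268/3 ≈ 13423.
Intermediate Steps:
z(v, C) = (7 + C)/(11 + v) (z(v, C) = (C + 7)/(v + 11) = (7 + C)/(11 + v))
U = 13536
U + 136*z(1, -17) = 13536 + 136*((7 - 17)/(11 + 1)) = 13536 + 136*(-10/12) = 13536 + 136*((1/12)*(-10)) = 13536 + 136*(-5/6) = 13536 - 340/3 = 40268/3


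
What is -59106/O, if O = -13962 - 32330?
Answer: 29553/23146 ≈ 1.2768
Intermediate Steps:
O = -46292
-59106/O = -59106/(-46292) = -59106*(-1/46292) = 29553/23146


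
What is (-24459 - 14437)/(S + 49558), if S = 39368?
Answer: -19448/44463 ≈ -0.43740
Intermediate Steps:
(-24459 - 14437)/(S + 49558) = (-24459 - 14437)/(39368 + 49558) = -38896/88926 = -38896*1/88926 = -19448/44463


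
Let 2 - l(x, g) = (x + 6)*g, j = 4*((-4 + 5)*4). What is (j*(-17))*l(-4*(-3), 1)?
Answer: 4352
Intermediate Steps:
j = 16 (j = 4*(1*4) = 4*4 = 16)
l(x, g) = 2 - g*(6 + x) (l(x, g) = 2 - (x + 6)*g = 2 - (6 + x)*g = 2 - g*(6 + x))
(j*(-17))*l(-4*(-3), 1) = (16*(-17))*(2 - 6*1 - 1*1*(-4*(-3))) = -272*(2 - 6 - 1*1*12) = -272*(2 - 6 - 12) = -272*(-16) = 4352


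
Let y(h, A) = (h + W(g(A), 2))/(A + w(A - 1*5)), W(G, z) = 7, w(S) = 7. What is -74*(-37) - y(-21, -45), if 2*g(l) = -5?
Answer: 52015/19 ≈ 2737.6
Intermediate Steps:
g(l) = -5/2 (g(l) = (½)*(-5) = -5/2)
y(h, A) = (7 + h)/(7 + A) (y(h, A) = (h + 7)/(A + 7) = (7 + h)/(7 + A))
-74*(-37) - y(-21, -45) = -74*(-37) - (7 - 21)/(7 - 45) = 2738 - (-14)/(-38) = 2738 - (-1)*(-14)/38 = 2738 - 1*7/19 = 2738 - 7/19 = 52015/19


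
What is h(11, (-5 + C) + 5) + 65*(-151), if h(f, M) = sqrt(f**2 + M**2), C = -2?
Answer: -9815 + 5*sqrt(5) ≈ -9803.8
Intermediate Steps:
h(f, M) = sqrt(M**2 + f**2)
h(11, (-5 + C) + 5) + 65*(-151) = sqrt(((-5 - 2) + 5)**2 + 11**2) + 65*(-151) = sqrt((-7 + 5)**2 + 121) - 9815 = sqrt((-2)**2 + 121) - 9815 = sqrt(4 + 121) - 9815 = sqrt(125) - 9815 = 5*sqrt(5) - 9815 = -9815 + 5*sqrt(5)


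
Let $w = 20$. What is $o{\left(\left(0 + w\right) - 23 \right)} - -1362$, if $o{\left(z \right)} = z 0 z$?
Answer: $1362$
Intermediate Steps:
$o{\left(z \right)} = 0$ ($o{\left(z \right)} = 0 z = 0$)
$o{\left(\left(0 + w\right) - 23 \right)} - -1362 = 0 - -1362 = 0 + 1362 = 1362$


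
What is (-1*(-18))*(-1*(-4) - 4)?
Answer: 0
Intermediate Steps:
(-1*(-18))*(-1*(-4) - 4) = 18*(4 - 4) = 18*0 = 0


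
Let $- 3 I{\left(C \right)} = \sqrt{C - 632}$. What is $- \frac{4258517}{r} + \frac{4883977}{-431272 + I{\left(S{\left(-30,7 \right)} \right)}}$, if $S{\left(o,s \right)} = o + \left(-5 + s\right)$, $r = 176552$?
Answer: $\frac{- 4258517 \sqrt{165} + 4048282576392 i}{176552 \left(\sqrt{165} - 646908 i\right)} \approx -35.445 + 0.00022487 i$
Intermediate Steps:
$S{\left(o,s \right)} = -5 + o + s$
$I{\left(C \right)} = - \frac{\sqrt{-632 + C}}{3}$ ($I{\left(C \right)} = - \frac{\sqrt{C - 632}}{3} = - \frac{\sqrt{-632 + C}}{3}$)
$- \frac{4258517}{r} + \frac{4883977}{-431272 + I{\left(S{\left(-30,7 \right)} \right)}} = - \frac{4258517}{176552} + \frac{4883977}{-431272 - \frac{\sqrt{-632 - 28}}{3}} = \left(-4258517\right) \frac{1}{176552} + \frac{4883977}{-431272 - \frac{\sqrt{-632 - 28}}{3}} = - \frac{4258517}{176552} + \frac{4883977}{-431272 - \frac{\sqrt{-660}}{3}} = - \frac{4258517}{176552} + \frac{4883977}{-431272 - \frac{2 i \sqrt{165}}{3}}$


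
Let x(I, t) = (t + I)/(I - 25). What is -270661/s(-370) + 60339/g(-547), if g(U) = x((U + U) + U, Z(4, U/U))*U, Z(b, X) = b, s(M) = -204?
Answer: 221853361283/182669556 ≈ 1214.5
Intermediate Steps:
x(I, t) = (I + t)/(-25 + I)
g(U) = U*(4 + 3*U)/(-25 + 3*U) (g(U) = ((((U + U) + U) + 4)/(-25 + ((U + U) + U)))*U = (((2*U + U) + 4)/(-25 + (2*U + U)))*U = ((3*U + 4)/(-25 + 3*U))*U = ((4 + 3*U)/(-25 + 3*U))*U = U*(4 + 3*U)/(-25 + 3*U))
-270661/s(-370) + 60339/g(-547) = -270661/(-204) + 60339/((-547*(4 + 3*(-547))/(-25 + 3*(-547)))) = -270661*(-1/204) + 60339/((-547*(4 - 1641)/(-25 - 1641))) = 270661/204 + 60339/((-547*(-1637)/(-1666))) = 270661/204 + 60339/((-547*(-1/1666)*(-1637))) = 270661/204 + 60339/(-895439/1666) = 270661/204 + 60339*(-1666/895439) = 270661/204 - 100524774/895439 = 221853361283/182669556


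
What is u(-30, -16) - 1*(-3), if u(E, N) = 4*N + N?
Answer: -77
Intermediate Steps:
u(E, N) = 5*N
u(-30, -16) - 1*(-3) = 5*(-16) - 1*(-3) = -80 + 3 = -77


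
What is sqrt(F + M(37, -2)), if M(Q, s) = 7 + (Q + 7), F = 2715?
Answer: sqrt(2766) ≈ 52.593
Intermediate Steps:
M(Q, s) = 14 + Q (M(Q, s) = 7 + (7 + Q) = 14 + Q)
sqrt(F + M(37, -2)) = sqrt(2715 + (14 + 37)) = sqrt(2715 + 51) = sqrt(2766)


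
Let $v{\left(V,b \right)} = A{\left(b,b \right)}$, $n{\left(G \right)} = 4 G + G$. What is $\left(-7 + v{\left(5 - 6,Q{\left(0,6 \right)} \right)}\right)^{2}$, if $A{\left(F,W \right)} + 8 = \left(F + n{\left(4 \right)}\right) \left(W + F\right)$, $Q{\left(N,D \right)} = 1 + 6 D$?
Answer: $17665209$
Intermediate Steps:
$n{\left(G \right)} = 5 G$
$A{\left(F,W \right)} = -8 + \left(20 + F\right) \left(F + W\right)$ ($A{\left(F,W \right)} = -8 + \left(F + 5 \cdot 4\right) \left(W + F\right) = -8 + \left(F + 20\right) \left(F + W\right) = -8 + \left(20 + F\right) \left(F + W\right)$)
$v{\left(V,b \right)} = -8 + 2 b^{2} + 40 b$ ($v{\left(V,b \right)} = -8 + b^{2} + 20 b + 20 b + b b = -8 + b^{2} + 20 b + 20 b + b^{2} = -8 + 2 b^{2} + 40 b$)
$\left(-7 + v{\left(5 - 6,Q{\left(0,6 \right)} \right)}\right)^{2} = \left(-7 + \left(-8 + 2 \left(1 + 6 \cdot 6\right)^{2} + 40 \left(1 + 6 \cdot 6\right)\right)\right)^{2} = \left(-7 + \left(-8 + 2 \left(1 + 36\right)^{2} + 40 \left(1 + 36\right)\right)\right)^{2} = \left(-7 + \left(-8 + 2 \cdot 37^{2} + 40 \cdot 37\right)\right)^{2} = \left(-7 + \left(-8 + 2 \cdot 1369 + 1480\right)\right)^{2} = \left(-7 + \left(-8 + 2738 + 1480\right)\right)^{2} = \left(-7 + 4210\right)^{2} = 4203^{2} = 17665209$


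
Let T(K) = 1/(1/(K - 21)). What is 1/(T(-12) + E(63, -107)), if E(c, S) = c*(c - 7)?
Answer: 1/3495 ≈ 0.00028612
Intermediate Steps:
E(c, S) = c*(-7 + c)
T(K) = -21 + K (T(K) = 1/(1/(-21 + K)) = -21 + K)
1/(T(-12) + E(63, -107)) = 1/((-21 - 12) + 63*(-7 + 63)) = 1/(-33 + 63*56) = 1/(-33 + 3528) = 1/3495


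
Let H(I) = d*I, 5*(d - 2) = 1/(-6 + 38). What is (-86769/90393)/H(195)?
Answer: -308512/125736663 ≈ -0.0024536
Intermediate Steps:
d = 321/160 (d = 2 + 1/(5*(-6 + 38)) = 2 + (1/5)/32 = 2 + (1/5)*(1/32) = 2 + 1/160 = 321/160 ≈ 2.0062)
H(I) = 321*I/160
(-86769/90393)/H(195) = (-86769/90393)/(((321/160)*195)) = (-86769*1/90393)/(12519/32) = -28923/30131*32/12519 = -308512/125736663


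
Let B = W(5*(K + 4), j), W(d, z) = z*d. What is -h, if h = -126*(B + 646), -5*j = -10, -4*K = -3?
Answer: 87381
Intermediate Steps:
K = 3/4 (K = -1/4*(-3) = 3/4 ≈ 0.75000)
j = 2 (j = -1/5*(-10) = 2)
W(d, z) = d*z
B = 95/2 (B = (5*(3/4 + 4))*2 = (5*(19/4))*2 = (95/4)*2 = 95/2 ≈ 47.500)
h = -87381 (h = -126*(95/2 + 646) = -126*1387/2 = -87381)
-h = -1*(-87381) = 87381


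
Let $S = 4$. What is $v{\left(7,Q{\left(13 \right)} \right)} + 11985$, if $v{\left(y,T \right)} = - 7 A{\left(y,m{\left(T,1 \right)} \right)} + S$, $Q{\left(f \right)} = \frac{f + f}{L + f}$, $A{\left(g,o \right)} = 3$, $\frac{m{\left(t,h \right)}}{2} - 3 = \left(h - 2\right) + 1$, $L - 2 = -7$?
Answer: $11968$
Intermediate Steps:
$L = -5$ ($L = 2 - 7 = -5$)
$m{\left(t,h \right)} = 4 + 2 h$ ($m{\left(t,h \right)} = 6 + 2 \left(\left(h - 2\right) + 1\right) = 6 + 2 \left(\left(-2 + h\right) + 1\right) = 6 + 2 \left(-1 + h\right) = 6 + \left(-2 + 2 h\right) = 4 + 2 h$)
$Q{\left(f \right)} = \frac{2 f}{-5 + f}$ ($Q{\left(f \right)} = \frac{f + f}{-5 + f} = \frac{2 f}{-5 + f}$)
$v{\left(y,T \right)} = -17$ ($v{\left(y,T \right)} = \left(-7\right) 3 + 4 = -21 + 4 = -17$)
$v{\left(7,Q{\left(13 \right)} \right)} + 11985 = -17 + 11985 = 11968$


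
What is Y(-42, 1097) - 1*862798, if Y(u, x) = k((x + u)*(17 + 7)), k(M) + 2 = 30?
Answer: -862770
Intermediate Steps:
k(M) = 28 (k(M) = -2 + 30 = 28)
Y(u, x) = 28
Y(-42, 1097) - 1*862798 = 28 - 1*862798 = 28 - 862798 = -862770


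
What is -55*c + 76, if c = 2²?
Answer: -144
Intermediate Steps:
c = 4
-55*c + 76 = -55*4 + 76 = -220 + 76 = -144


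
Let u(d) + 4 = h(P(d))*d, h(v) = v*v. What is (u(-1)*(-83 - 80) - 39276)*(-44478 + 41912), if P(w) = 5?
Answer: 88652734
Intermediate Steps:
h(v) = v**2
u(d) = -4 + 25*d (u(d) = -4 + 5**2*d = -4 + 25*d)
(u(-1)*(-83 - 80) - 39276)*(-44478 + 41912) = ((-4 + 25*(-1))*(-83 - 80) - 39276)*(-44478 + 41912) = ((-4 - 25)*(-163) - 39276)*(-2566) = (-29*(-163) - 39276)*(-2566) = (4727 - 39276)*(-2566) = -34549*(-2566) = 88652734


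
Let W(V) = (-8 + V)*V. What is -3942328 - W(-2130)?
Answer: -8496268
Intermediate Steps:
W(V) = V*(-8 + V)
-3942328 - W(-2130) = -3942328 - (-2130)*(-8 - 2130) = -3942328 - (-2130)*(-2138) = -3942328 - 1*4553940 = -3942328 - 4553940 = -8496268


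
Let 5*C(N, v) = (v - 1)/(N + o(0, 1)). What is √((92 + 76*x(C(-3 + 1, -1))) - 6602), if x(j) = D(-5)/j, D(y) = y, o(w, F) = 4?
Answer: I*√4610 ≈ 67.897*I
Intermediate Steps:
C(N, v) = (-1 + v)/(5*(4 + N)) (C(N, v) = ((v - 1)/(N + 4))/5 = ((-1 + v)/(4 + N))/5 = (-1 + v)/(5*(4 + N)))
x(j) = -5/j
√((92 + 76*x(C(-3 + 1, -1))) - 6602) = √((92 + 76*(-5*5*(4 + (-3 + 1))/(-1 - 1))) - 6602) = √((92 + 76*(-5/((⅕)*(-2)/(4 - 2)))) - 6602) = √((92 + 76*(-5/((⅕)*(-2)/2))) - 6602) = √((92 + 76*(-5/((⅕)*(½)*(-2)))) - 6602) = √((92 + 76*(-5/(-⅕))) - 6602) = √((92 + 76*(-5*(-5))) - 6602) = √((92 + 76*25) - 6602) = √((92 + 1900) - 6602) = √(1992 - 6602) = √(-4610) = I*√4610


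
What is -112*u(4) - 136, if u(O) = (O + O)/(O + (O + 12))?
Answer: -904/5 ≈ -180.80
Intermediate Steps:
u(O) = 2*O/(12 + 2*O) (u(O) = (2*O)/(O + (12 + O)) = (2*O)/(12 + 2*O) = 2*O/(12 + 2*O))
-112*u(4) - 136 = -448/(6 + 4) - 136 = -448/10 - 136 = -112*⅖ - 136 = -224/5 - 136 = -904/5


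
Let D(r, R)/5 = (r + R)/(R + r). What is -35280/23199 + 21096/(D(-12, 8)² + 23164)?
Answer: -109567272/179320537 ≈ -0.61101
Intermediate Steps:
D(r, R) = 5 (D(r, R) = 5*((r + R)/(R + r)) = 5*((R + r)/(R + r)) = 5*1 = 5)
-35280/23199 + 21096/(D(-12, 8)² + 23164) = -35280/23199 + 21096/(5² + 23164) = -35280*1/23199 + 21096/(25 + 23164) = -11760/7733 + 21096/23189 = -109567272/179320537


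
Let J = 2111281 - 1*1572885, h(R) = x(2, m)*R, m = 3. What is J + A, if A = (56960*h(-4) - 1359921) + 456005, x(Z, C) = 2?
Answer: -821200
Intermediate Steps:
h(R) = 2*R
J = 538396 (J = 2111281 - 1572885 = 538396)
A = -1359596 (A = (56960*(2*(-4)) - 1359921) + 456005 = (56960*(-8) - 1359921) + 456005 = (-455680 - 1359921) + 456005 = -1815601 + 456005 = -1359596)
J + A = 538396 - 1359596 = -821200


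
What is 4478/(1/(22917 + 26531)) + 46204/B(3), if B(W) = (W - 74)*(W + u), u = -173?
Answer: 1336318872142/6035 ≈ 2.2143e+8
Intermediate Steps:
B(W) = (-173 + W)*(-74 + W) (B(W) = (W - 74)*(W - 173) = (-74 + W)*(-173 + W) = (-173 + W)*(-74 + W))
4478/(1/(22917 + 26531)) + 46204/B(3) = 4478/(1/(22917 + 26531)) + 46204/(12802 + 3**2 - 247*3) = 4478/(1/49448) + 46204/(12802 + 9 - 741) = 4478/(1/49448) + 46204/12070 = 4478*49448 + 46204*(1/12070) = 221428144 + 23102/6035 = 1336318872142/6035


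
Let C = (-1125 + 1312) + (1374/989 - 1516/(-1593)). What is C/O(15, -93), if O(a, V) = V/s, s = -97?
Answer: 933397535/4726431 ≈ 197.48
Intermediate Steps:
O(a, V) = -V/97 (O(a, V) = V/(-97) = V*(-1/97) = -V/97)
C = 298302305/1575477 (C = 187 + (1374*(1/989) - 1516*(-1/1593)) = 187 + (1374/989 + 1516/1593) = 187 + 3688106/1575477 = 298302305/1575477 ≈ 189.34)
C/O(15, -93) = 298302305/(1575477*((-1/97*(-93)))) = 298302305/(1575477*(93/97)) = (298302305/1575477)*(97/93) = 933397535/4726431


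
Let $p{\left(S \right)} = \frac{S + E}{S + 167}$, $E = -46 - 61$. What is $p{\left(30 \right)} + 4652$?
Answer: $\frac{916367}{197} \approx 4651.6$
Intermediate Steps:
$E = -107$ ($E = -46 - 61 = -107$)
$p{\left(S \right)} = \frac{-107 + S}{167 + S}$ ($p{\left(S \right)} = \frac{S - 107}{S + 167} = \frac{-107 + S}{167 + S}$)
$p{\left(30 \right)} + 4652 = \frac{-107 + 30}{167 + 30} + 4652 = \frac{1}{197} \left(-77\right) + 4652 = - \frac{77}{197} + 4652 = \frac{916367}{197}$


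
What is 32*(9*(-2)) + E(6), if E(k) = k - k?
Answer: -576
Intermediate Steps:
E(k) = 0
32*(9*(-2)) + E(6) = 32*(9*(-2)) + 0 = 32*(-18) + 0 = -576 + 0 = -576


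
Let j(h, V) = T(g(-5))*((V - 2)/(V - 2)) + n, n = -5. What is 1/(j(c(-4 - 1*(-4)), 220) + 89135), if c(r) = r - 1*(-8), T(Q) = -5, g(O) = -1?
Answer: 1/89125 ≈ 1.1220e-5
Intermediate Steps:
c(r) = 8 + r (c(r) = r + 8 = 8 + r)
j(h, V) = -10 (j(h, V) = -5*(V - 2)/(V - 2) - 5 = -5*(-2 + V)/(-2 + V) - 5 = -5*1 - 5 = -5 - 5 = -10)
1/(j(c(-4 - 1*(-4)), 220) + 89135) = 1/(-10 + 89135) = 1/89125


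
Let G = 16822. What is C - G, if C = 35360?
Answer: 18538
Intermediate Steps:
C - G = 35360 - 1*16822 = 35360 - 16822 = 18538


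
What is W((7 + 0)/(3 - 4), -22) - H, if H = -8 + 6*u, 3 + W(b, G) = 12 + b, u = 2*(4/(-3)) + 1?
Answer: 20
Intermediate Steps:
u = -5/3 (u = 2*(4*(-1/3)) + 1 = 2*(-4/3) + 1 = -8/3 + 1 = -5/3 ≈ -1.6667)
W(b, G) = 9 + b (W(b, G) = -3 + (12 + b) = 9 + b)
H = -18 (H = -8 + 6*(-5/3) = -8 - 10 = -18)
W((7 + 0)/(3 - 4), -22) - H = (9 + (7 + 0)/(3 - 4)) - 1*(-18) = (9 + 7/(-1)) + 18 = (9 + 7*(-1)) + 18 = (9 - 7) + 18 = 2 + 18 = 20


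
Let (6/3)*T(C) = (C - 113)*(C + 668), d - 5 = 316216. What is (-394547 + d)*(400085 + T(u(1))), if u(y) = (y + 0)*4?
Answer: -28468446286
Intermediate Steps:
d = 316221 (d = 5 + 316216 = 316221)
u(y) = 4*y (u(y) = y*4 = 4*y)
T(C) = (-113 + C)*(668 + C)/2 (T(C) = ((C - 113)*(C + 668))/2 = ((-113 + C)*(668 + C))/2 = (-113 + C)*(668 + C)/2)
(-394547 + d)*(400085 + T(u(1))) = (-394547 + 316221)*(400085 + (-37742 + (4*1)²/2 + 555*(4*1)/2)) = -78326*(400085 + (-37742 + (½)*4² + (555/2)*4)) = -78326*(400085 + (-37742 + (½)*16 + 1110)) = -78326*(400085 + (-37742 + 8 + 1110)) = -78326*(400085 - 36624) = -78326*363461 = -28468446286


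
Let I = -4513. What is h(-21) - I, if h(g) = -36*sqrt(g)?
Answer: 4513 - 36*I*sqrt(21) ≈ 4513.0 - 164.97*I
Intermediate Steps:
h(-21) - I = -36*I*sqrt(21) - 1*(-4513) = -36*I*sqrt(21) + 4513 = 4513 - 36*I*sqrt(21)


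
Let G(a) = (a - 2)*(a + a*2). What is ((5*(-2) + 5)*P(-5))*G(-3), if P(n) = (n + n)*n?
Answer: -11250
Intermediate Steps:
G(a) = 3*a*(-2 + a) (G(a) = (-2 + a)*(a + 2*a) = (-2 + a)*(3*a) = 3*a*(-2 + a))
P(n) = 2*n² (P(n) = (2*n)*n = 2*n²)
((5*(-2) + 5)*P(-5))*G(-3) = ((5*(-2) + 5)*(2*(-5)²))*(3*(-3)*(-2 - 3)) = ((-10 + 5)*(2*25))*(3*(-3)*(-5)) = -5*50*45 = -250*45 = -11250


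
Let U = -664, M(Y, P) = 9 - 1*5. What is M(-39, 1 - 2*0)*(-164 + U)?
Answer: -3312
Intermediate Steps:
M(Y, P) = 4 (M(Y, P) = 9 - 5 = 4)
M(-39, 1 - 2*0)*(-164 + U) = 4*(-164 - 664) = 4*(-828) = -3312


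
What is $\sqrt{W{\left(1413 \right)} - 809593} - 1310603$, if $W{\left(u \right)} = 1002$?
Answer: $-1310603 + i \sqrt{808591} \approx -1.3106 \cdot 10^{6} + 899.22 i$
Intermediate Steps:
$\sqrt{W{\left(1413 \right)} - 809593} - 1310603 = \sqrt{1002 - 809593} - 1310603 = \sqrt{-808591} - 1310603 = i \sqrt{808591} - 1310603 = -1310603 + i \sqrt{808591}$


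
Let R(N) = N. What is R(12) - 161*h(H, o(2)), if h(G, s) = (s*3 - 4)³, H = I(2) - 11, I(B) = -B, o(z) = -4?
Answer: 659468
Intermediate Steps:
H = -13 (H = -1*2 - 11 = -2 - 11 = -13)
h(G, s) = (-4 + 3*s)³ (h(G, s) = (3*s - 4)³ = (-4 + 3*s)³)
R(12) - 161*h(H, o(2)) = 12 - 161*(-4 + 3*(-4))³ = 12 - 161*(-4 - 12)³ = 12 - 161*(-16)³ = 12 - 161*(-4096) = 12 + 659456 = 659468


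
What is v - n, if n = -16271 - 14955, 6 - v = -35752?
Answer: 66984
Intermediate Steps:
v = 35758 (v = 6 - 1*(-35752) = 6 + 35752 = 35758)
n = -31226
v - n = 35758 - 1*(-31226) = 35758 + 31226 = 66984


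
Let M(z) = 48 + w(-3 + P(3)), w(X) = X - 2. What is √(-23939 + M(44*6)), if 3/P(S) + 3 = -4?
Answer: 5*I*√46837/7 ≈ 154.58*I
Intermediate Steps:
P(S) = -3/7 (P(S) = 3/(-3 - 4) = 3/(-7) = 3*(-⅐) = -3/7)
w(X) = -2 + X
M(z) = 298/7 (M(z) = 48 + (-2 + (-3 - 3/7)) = 48 + (-2 - 24/7) = 48 - 38/7 = 298/7)
√(-23939 + M(44*6)) = √(-23939 + 298/7) = √(-167275/7) = 5*I*√46837/7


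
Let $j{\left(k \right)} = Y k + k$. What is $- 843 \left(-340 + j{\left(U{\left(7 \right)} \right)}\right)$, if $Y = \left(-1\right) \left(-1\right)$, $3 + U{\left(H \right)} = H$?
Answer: $279876$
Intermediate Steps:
$U{\left(H \right)} = -3 + H$
$Y = 1$
$j{\left(k \right)} = 2 k$ ($j{\left(k \right)} = 1 k + k = k + k = 2 k$)
$- 843 \left(-340 + j{\left(U{\left(7 \right)} \right)}\right) = - 843 \left(-340 + 2 \left(-3 + 7\right)\right) = - 843 \left(-340 + 2 \cdot 4\right) = - 843 \left(-340 + 8\right) = \left(-843\right) \left(-332\right) = 279876$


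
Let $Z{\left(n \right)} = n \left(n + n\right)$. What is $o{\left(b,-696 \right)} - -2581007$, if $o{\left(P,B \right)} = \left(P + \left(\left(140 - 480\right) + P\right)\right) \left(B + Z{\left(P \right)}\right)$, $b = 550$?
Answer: $461852047$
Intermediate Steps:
$Z{\left(n \right)} = 2 n^{2}$ ($Z{\left(n \right)} = n 2 n = 2 n^{2}$)
$o{\left(P,B \right)} = \left(-340 + 2 P\right) \left(B + 2 P^{2}\right)$ ($o{\left(P,B \right)} = \left(P + \left(\left(140 - 480\right) + P\right)\right) \left(B + 2 P^{2}\right) = \left(P + \left(-340 + P\right)\right) \left(B + 2 P^{2}\right) = \left(-340 + 2 P\right) \left(B + 2 P^{2}\right)$)
$o{\left(b,-696 \right)} - -2581007 = \left(- 680 \cdot 550^{2} - -236640 + 4 \cdot 550^{3} + 2 \left(-696\right) 550\right) - -2581007 = \left(\left(-680\right) 302500 + 236640 + 4 \cdot 166375000 - 765600\right) + 2581007 = \left(-205700000 + 236640 + 665500000 - 765600\right) + 2581007 = 459271040 + 2581007 = 461852047$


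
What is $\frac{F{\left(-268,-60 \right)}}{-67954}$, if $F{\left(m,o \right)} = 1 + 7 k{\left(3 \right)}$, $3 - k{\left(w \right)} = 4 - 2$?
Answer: $- \frac{4}{33977} \approx -0.00011773$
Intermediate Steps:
$k{\left(w \right)} = 1$ ($k{\left(w \right)} = 3 - \left(4 - 2\right) = 3 - 2 = 1$)
$F{\left(m,o \right)} = 8$ ($F{\left(m,o \right)} = 1 + 7 \cdot 1 = 1 + 7 = 8$)
$\frac{F{\left(-268,-60 \right)}}{-67954} = \frac{8}{-67954} = 8 \left(- \frac{1}{67954}\right) = - \frac{4}{33977}$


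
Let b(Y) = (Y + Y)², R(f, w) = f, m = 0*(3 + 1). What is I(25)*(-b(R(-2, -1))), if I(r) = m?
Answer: 0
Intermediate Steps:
m = 0 (m = 0*4 = 0)
I(r) = 0
b(Y) = 4*Y² (b(Y) = (2*Y)² = 4*Y²)
I(25)*(-b(R(-2, -1))) = 0*(-4*(-2)²) = 0*(-4*4) = 0*(-1*16) = 0*(-16) = 0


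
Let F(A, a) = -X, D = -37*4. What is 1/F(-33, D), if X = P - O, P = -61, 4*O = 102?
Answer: 2/173 ≈ 0.011561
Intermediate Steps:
O = 51/2 (O = (¼)*102 = 51/2 ≈ 25.500)
X = -173/2 (X = -61 - 1*51/2 = -61 - 51/2 = -173/2 ≈ -86.500)
D = -148
F(A, a) = 173/2 (F(A, a) = -1*(-173/2) = 173/2)
1/F(-33, D) = 1/(173/2) = 2/173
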